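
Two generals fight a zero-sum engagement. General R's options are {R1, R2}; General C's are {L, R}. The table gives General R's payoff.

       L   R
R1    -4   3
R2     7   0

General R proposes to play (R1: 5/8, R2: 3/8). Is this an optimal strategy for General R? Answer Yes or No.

Against L this mix gives (5/8)·(-4) + (3/8)·7 = 1/8.
Against R this mix gives (5/8)·3 + (3/8)·0 = 15/8.
General C will play L, holding General R to 1/8. Shifting weight toward the row that does better against L would raise this floor (the equalizing mix achieves 3/2 against both L and R), so the proposed strategy is not optimal.

No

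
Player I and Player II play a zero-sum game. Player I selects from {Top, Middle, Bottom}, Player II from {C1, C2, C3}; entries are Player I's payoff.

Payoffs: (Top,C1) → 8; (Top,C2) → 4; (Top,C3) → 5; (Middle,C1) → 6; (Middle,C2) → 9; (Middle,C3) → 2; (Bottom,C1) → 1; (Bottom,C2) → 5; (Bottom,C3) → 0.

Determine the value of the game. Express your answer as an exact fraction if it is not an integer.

Row minima: Top → 4, Middle → 2, Bottom → 0; maximin = 4.
Column maxima: C1 → 8, C2 → 9, C3 → 5; minimax = 5.
4 ≠ 5, so there is no saddle point; optimal play is mixed.
Bottom is strictly dominated by Middle, so Player I never plays it.
C1 is strictly dominated by C3 (it gives Player I strictly more in every row), so Player II never plays it.
On the remaining 2×2 (Top, Middle vs C2, C3):
Let Player I play Top with probability p. Expected payoff against C2: 4p + 9(1−p) = −5p + 9; against C3: 5p + 2(1−p) = 3p + 2.
Setting these equal: −5p + 9 = 3p + 2 ⇒ −8p = -7 ⇒ p = 7/8, and the value is (-5)·(7/8) + 9 = 37/8.
For Player II: with q = P(C2), equating Top's and Middle's payoffs gives −q + 5 = 7q + 2 ⇒ q = 3/8.

37/8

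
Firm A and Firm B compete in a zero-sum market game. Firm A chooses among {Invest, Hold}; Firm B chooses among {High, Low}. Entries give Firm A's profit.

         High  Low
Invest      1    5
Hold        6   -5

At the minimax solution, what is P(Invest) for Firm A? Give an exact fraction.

11/15

Row minima: Invest → 1, Hold → -5; maximin = 1.
Column maxima: High → 6, Low → 5; minimax = 5.
1 ≠ 5, so there is no saddle point; optimal play is mixed.
Let Firm A play Invest with probability p. Expected payoff against High: 1p + 6(1−p) = −5p + 6; against Low: 5p + (-5)(1−p) = 10p − 5.
Setting these equal: −5p + 6 = 10p − 5 ⇒ −15p = -11 ⇒ p = 11/15, and the value is (-5)·(11/15) + 6 = 7/3.
For Firm B: with q = P(High), equating Invest's and Hold's payoffs gives −4q + 5 = 11q − 5 ⇒ q = 2/3.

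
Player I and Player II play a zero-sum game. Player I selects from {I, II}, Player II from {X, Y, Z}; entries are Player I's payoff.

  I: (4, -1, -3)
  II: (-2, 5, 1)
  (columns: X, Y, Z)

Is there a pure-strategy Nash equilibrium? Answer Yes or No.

No

Row minima: I → -3, II → -2; maximin = -2.
Column maxima: X → 4, Y → 5, Z → 1; minimax = 1.
-2 ≠ 1, so no pure-strategy equilibrium exists.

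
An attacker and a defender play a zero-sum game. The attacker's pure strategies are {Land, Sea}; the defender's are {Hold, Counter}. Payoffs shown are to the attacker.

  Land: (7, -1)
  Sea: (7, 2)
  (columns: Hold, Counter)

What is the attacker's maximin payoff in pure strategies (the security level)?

2

Row minima: Land → -1, Sea → 2.
The best of these is 2.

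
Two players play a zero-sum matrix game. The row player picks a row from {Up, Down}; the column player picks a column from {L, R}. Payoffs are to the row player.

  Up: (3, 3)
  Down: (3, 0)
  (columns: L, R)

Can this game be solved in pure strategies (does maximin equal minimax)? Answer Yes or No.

Row minima: Up → 3, Down → 0; maximin = 3.
Column maxima: L → 3, R → 3; minimax = 3.
maximin = minimax = 3, so a saddle point exists.

Yes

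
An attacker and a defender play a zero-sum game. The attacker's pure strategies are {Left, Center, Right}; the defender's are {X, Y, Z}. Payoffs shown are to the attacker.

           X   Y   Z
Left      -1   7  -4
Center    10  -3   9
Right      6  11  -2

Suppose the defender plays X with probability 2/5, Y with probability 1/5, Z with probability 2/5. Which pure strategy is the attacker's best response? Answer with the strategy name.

Expected payoff of Left: (2/5)·(-1) + (1/5)·7 + (2/5)·(-4) = -3/5.
Expected payoff of Center: (2/5)·10 + (1/5)·(-3) + (2/5)·9 = 7.
Expected payoff of Right: (2/5)·6 + (1/5)·11 + (2/5)·(-2) = 19/5.
The largest is 7, so the attacker's best response is Center.

Center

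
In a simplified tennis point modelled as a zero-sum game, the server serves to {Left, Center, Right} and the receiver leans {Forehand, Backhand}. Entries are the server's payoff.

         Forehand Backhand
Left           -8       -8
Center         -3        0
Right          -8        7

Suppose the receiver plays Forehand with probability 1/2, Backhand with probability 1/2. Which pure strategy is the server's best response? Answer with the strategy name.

Expected payoff of Left: (1/2)·(-8) + (1/2)·(-8) = -8.
Expected payoff of Center: (1/2)·(-3) + (1/2)·0 = -3/2.
Expected payoff of Right: (1/2)·(-8) + (1/2)·7 = -1/2.
The largest is -1/2, so the server's best response is Right.

Right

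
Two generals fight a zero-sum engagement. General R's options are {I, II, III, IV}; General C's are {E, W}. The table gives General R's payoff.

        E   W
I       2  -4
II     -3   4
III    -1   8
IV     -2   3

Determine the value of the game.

4/5

Row minima: I → -4, II → -3, III → -1, IV → -2; maximin = -1.
Column maxima: E → 2, W → 8; minimax = 2.
-1 ≠ 2, so there is no saddle point; optimal play is mixed.
II is strictly dominated by III, so General R never plays it.
IV is strictly dominated by III, so General R never plays it.
On the remaining 2×2 (I, III vs E, W):
Let General R play I with probability p. Expected payoff against E: 2p + (-1)(1−p) = 3p − 1; against W: (-4)p + 8(1−p) = −12p + 8.
Setting these equal: 3p − 1 = −12p + 8 ⇒ 15p = 9 ⇒ p = 3/5, and the value is (3)·(3/5) − 1 = 4/5.
For General C: with q = P(E), equating I's and III's payoffs gives 6q − 4 = −9q + 8 ⇒ q = 4/5.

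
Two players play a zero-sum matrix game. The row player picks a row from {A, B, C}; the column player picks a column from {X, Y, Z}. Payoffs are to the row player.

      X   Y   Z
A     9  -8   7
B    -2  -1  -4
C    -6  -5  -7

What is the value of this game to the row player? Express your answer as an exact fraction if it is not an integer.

-13/6

Row minima: A → -8, B → -4, C → -7; maximin = -4.
Column maxima: X → 9, Y → -1, Z → 7; minimax = -1.
-4 ≠ -1, so there is no saddle point; optimal play is mixed.
C is strictly dominated by B, so the row player never plays it.
X is strictly dominated by Z (it gives the row player strictly more in every row), so the column player never plays it.
On the remaining 2×2 (A, B vs Y, Z):
Let the row player play A with probability p. Expected payoff against Y: (-8)p + (-1)(1−p) = −7p − 1; against Z: 7p + (-4)(1−p) = 11p − 4.
Setting these equal: −7p − 1 = 11p − 4 ⇒ −18p = -3 ⇒ p = 1/6, and the value is (-7)·(1/6) − 1 = -13/6.
For the column player: with q = P(Y), equating A's and B's payoffs gives −15q + 7 = 3q − 4 ⇒ q = 11/18.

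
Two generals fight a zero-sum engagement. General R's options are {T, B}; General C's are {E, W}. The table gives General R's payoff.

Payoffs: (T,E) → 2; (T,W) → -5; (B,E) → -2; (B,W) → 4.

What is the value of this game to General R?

-2/13

Row minima: T → -5, B → -2; maximin = -2.
Column maxima: E → 2, W → 4; minimax = 2.
-2 ≠ 2, so there is no saddle point; optimal play is mixed.
Let General R play T with probability p. Expected payoff against E: 2p + (-2)(1−p) = 4p − 2; against W: (-5)p + 4(1−p) = −9p + 4.
Setting these equal: 4p − 2 = −9p + 4 ⇒ 13p = 6 ⇒ p = 6/13, and the value is (4)·(6/13) − 2 = -2/13.
For General C: with q = P(E), equating T's and B's payoffs gives 7q − 5 = −6q + 4 ⇒ q = 9/13.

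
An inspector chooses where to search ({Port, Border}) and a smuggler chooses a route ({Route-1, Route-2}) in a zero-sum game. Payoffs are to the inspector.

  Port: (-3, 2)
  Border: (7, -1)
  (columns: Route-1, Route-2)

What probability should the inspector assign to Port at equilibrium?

8/13

Row minima: Port → -3, Border → -1; maximin = -1.
Column maxima: Route-1 → 7, Route-2 → 2; minimax = 2.
-1 ≠ 2, so there is no saddle point; optimal play is mixed.
Let the inspector play Port with probability p. Expected payoff against Route-1: (-3)p + 7(1−p) = −10p + 7; against Route-2: 2p + (-1)(1−p) = 3p − 1.
Setting these equal: −10p + 7 = 3p − 1 ⇒ −13p = -8 ⇒ p = 8/13, and the value is (-10)·(8/13) + 7 = 11/13.
For the smuggler: with q = P(Route-1), equating Port's and Border's payoffs gives −5q + 2 = 8q − 1 ⇒ q = 3/13.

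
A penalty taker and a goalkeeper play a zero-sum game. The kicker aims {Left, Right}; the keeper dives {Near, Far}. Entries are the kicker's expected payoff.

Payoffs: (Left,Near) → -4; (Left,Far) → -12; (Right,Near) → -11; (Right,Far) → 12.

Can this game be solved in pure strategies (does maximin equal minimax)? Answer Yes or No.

No

Row minima: Left → -12, Right → -11; maximin = -11.
Column maxima: Near → -4, Far → 12; minimax = -4.
-11 ≠ -4, so no pure-strategy equilibrium exists.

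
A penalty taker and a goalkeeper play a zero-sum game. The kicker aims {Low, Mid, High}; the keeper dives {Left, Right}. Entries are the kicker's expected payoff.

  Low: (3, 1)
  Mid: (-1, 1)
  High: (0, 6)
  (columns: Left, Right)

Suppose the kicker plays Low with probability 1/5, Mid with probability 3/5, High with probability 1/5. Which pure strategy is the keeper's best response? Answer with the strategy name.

If the keeper plays Left, the kicker's expected payoff is (1/5)·3 + (3/5)·(-1) + (1/5)·0 = 0.
If the keeper plays Right, the kicker's expected payoff is (1/5)·1 + (3/5)·1 + (1/5)·6 = 2.
The keeper minimizes the kicker's payoff; the smallest is 0, so the best response is Left.

Left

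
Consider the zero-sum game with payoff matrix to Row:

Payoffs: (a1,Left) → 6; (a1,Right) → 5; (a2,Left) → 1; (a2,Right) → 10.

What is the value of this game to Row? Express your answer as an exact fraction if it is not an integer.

11/2

Row minima: a1 → 5, a2 → 1; maximin = 5.
Column maxima: Left → 6, Right → 10; minimax = 6.
5 ≠ 6, so there is no saddle point; optimal play is mixed.
Let Row play a1 with probability p. Expected payoff against Left: 6p + 1(1−p) = 5p + 1; against Right: 5p + 10(1−p) = −5p + 10.
Setting these equal: 5p + 1 = −5p + 10 ⇒ 10p = 9 ⇒ p = 9/10, and the value is (5)·(9/10) + 1 = 11/2.
For Column: with q = P(Left), equating a1's and a2's payoffs gives q + 5 = −9q + 10 ⇒ q = 1/2.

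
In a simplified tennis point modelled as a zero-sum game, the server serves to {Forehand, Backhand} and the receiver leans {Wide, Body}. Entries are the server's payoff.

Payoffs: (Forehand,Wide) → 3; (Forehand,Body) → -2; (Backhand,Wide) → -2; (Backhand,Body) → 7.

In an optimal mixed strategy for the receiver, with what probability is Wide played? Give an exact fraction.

9/14

Row minima: Forehand → -2, Backhand → -2; maximin = -2.
Column maxima: Wide → 3, Body → 7; minimax = 3.
-2 ≠ 3, so there is no saddle point; optimal play is mixed.
Let the server play Forehand with probability p. Expected payoff against Wide: 3p + (-2)(1−p) = 5p − 2; against Body: (-2)p + 7(1−p) = −9p + 7.
Setting these equal: 5p − 2 = −9p + 7 ⇒ 14p = 9 ⇒ p = 9/14, and the value is (5)·(9/14) − 2 = 17/14.
For the receiver: with q = P(Wide), equating Forehand's and Backhand's payoffs gives 5q − 2 = −9q + 7 ⇒ q = 9/14.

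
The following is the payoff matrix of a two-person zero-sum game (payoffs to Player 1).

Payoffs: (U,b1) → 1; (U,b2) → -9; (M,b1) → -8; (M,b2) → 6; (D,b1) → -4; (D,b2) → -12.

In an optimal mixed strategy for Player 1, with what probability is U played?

Row minima: U → -9, M → -8, D → -12; maximin = -8.
Column maxima: b1 → 1, b2 → 6; minimax = 1.
-8 ≠ 1, so there is no saddle point; optimal play is mixed.
D is strictly dominated by U, so Player 1 never plays it.
On the remaining 2×2 (U, M vs b1, b2):
Let Player 1 play U with probability p. Expected payoff against b1: 1p + (-8)(1−p) = 9p − 8; against b2: (-9)p + 6(1−p) = −15p + 6.
Setting these equal: 9p − 8 = −15p + 6 ⇒ 24p = 14 ⇒ p = 7/12, and the value is (9)·(7/12) − 8 = -11/4.
For Player 2: with q = P(b1), equating U's and M's payoffs gives 10q − 9 = −14q + 6 ⇒ q = 5/8.

7/12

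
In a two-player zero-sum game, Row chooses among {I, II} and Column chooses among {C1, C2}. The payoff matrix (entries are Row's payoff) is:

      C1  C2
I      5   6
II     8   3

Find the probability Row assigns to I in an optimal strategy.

5/6

Row minima: I → 5, II → 3; maximin = 5.
Column maxima: C1 → 8, C2 → 6; minimax = 6.
5 ≠ 6, so there is no saddle point; optimal play is mixed.
Let Row play I with probability p. Expected payoff against C1: 5p + 8(1−p) = −3p + 8; against C2: 6p + 3(1−p) = 3p + 3.
Setting these equal: −3p + 8 = 3p + 3 ⇒ −6p = -5 ⇒ p = 5/6, and the value is (-3)·(5/6) + 8 = 11/2.
For Column: with q = P(C1), equating I's and II's payoffs gives −q + 6 = 5q + 3 ⇒ q = 1/2.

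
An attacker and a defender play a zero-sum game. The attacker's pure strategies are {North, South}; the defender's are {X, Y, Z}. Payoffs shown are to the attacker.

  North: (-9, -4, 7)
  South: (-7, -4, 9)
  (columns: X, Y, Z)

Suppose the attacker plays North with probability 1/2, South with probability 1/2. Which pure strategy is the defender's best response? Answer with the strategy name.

If the defender plays X, the attacker's expected payoff is (1/2)·(-9) + (1/2)·(-7) = -8.
If the defender plays Y, the attacker's expected payoff is (1/2)·(-4) + (1/2)·(-4) = -4.
If the defender plays Z, the attacker's expected payoff is (1/2)·7 + (1/2)·9 = 8.
The defender minimizes the attacker's payoff; the smallest is -8, so the best response is X.

X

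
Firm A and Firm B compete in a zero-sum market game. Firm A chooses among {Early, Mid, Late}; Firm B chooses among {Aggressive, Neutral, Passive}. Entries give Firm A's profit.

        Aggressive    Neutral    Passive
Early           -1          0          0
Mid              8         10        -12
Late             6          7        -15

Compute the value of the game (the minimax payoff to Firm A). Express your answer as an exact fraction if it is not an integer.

Row minima: Early → -1, Mid → -12, Late → -15; maximin = -1.
Column maxima: Aggressive → 8, Neutral → 10, Passive → 0; minimax = 0.
-1 ≠ 0, so there is no saddle point; optimal play is mixed.
Late is strictly dominated by Mid, so Firm A never plays it.
Neutral is strictly dominated by Aggressive (it gives Firm A strictly more in every row), so Firm B never plays it.
On the remaining 2×2 (Early, Mid vs Aggressive, Passive):
Let Firm A play Early with probability p. Expected payoff against Aggressive: (-1)p + 8(1−p) = −9p + 8; against Passive: 0p + (-12)(1−p) = 12p − 12.
Setting these equal: −9p + 8 = 12p − 12 ⇒ −21p = -20 ⇒ p = 20/21, and the value is (-9)·(20/21) + 8 = -4/7.
For Firm B: with q = P(Aggressive), equating Early's and Mid's payoffs gives −q = 20q − 12 ⇒ q = 4/7.

-4/7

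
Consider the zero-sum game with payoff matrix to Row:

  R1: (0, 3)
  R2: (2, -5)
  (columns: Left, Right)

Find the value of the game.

Row minima: R1 → 0, R2 → -5; maximin = 0.
Column maxima: Left → 2, Right → 3; minimax = 2.
0 ≠ 2, so there is no saddle point; optimal play is mixed.
Let Row play R1 with probability p. Expected payoff against Left: 0p + 2(1−p) = −2p + 2; against Right: 3p + (-5)(1−p) = 8p − 5.
Setting these equal: −2p + 2 = 8p − 5 ⇒ −10p = -7 ⇒ p = 7/10, and the value is (-2)·(7/10) + 2 = 3/5.
For Column: with q = P(Left), equating R1's and R2's payoffs gives −3q + 3 = 7q − 5 ⇒ q = 4/5.

3/5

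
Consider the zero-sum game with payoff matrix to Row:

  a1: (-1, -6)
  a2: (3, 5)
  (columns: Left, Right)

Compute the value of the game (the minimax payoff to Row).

3

Row minima: a1 → -6, a2 → 3; maximin = 3.
Column maxima: Left → 3, Right → 5; minimax = 3.
Since maximin = minimax = 3, there is a saddle point and the value is 3.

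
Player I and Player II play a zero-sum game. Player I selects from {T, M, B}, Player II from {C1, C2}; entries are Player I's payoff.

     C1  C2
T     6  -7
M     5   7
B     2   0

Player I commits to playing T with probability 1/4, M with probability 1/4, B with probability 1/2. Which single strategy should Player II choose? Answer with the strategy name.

If Player II plays C1, Player I's expected payoff is (1/4)·6 + (1/4)·5 + (1/2)·2 = 15/4.
If Player II plays C2, Player I's expected payoff is (1/4)·(-7) + (1/4)·7 + (1/2)·0 = 0.
Player II minimizes Player I's payoff; the smallest is 0, so the best response is C2.

C2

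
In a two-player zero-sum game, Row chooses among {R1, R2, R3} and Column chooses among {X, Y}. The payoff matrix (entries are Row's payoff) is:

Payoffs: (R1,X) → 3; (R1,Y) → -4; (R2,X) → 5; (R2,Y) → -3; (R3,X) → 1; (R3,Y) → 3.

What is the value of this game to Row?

Row minima: R1 → -4, R2 → -3, R3 → 1; maximin = 1.
Column maxima: X → 5, Y → 3; minimax = 3.
1 ≠ 3, so there is no saddle point; optimal play is mixed.
R1 is strictly dominated by R2, so Row never plays it.
On the remaining 2×2 (R2, R3 vs X, Y):
Let Row play R2 with probability p. Expected payoff against X: 5p + 1(1−p) = 4p + 1; against Y: (-3)p + 3(1−p) = −6p + 3.
Setting these equal: 4p + 1 = −6p + 3 ⇒ 10p = 2 ⇒ p = 1/5, and the value is (4)·(1/5) + 1 = 9/5.
For Column: with q = P(X), equating R2's and R3's payoffs gives 8q − 3 = −2q + 3 ⇒ q = 3/5.

9/5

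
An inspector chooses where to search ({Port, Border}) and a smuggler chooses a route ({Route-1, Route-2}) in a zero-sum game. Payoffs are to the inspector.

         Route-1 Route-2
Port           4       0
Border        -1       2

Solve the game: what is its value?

Row minima: Port → 0, Border → -1; maximin = 0.
Column maxima: Route-1 → 4, Route-2 → 2; minimax = 2.
0 ≠ 2, so there is no saddle point; optimal play is mixed.
Let the inspector play Port with probability p. Expected payoff against Route-1: 4p + (-1)(1−p) = 5p − 1; against Route-2: 0p + 2(1−p) = −2p + 2.
Setting these equal: 5p − 1 = −2p + 2 ⇒ 7p = 3 ⇒ p = 3/7, and the value is (5)·(3/7) − 1 = 8/7.
For the smuggler: with q = P(Route-1), equating Port's and Border's payoffs gives 4q = −3q + 2 ⇒ q = 2/7.

8/7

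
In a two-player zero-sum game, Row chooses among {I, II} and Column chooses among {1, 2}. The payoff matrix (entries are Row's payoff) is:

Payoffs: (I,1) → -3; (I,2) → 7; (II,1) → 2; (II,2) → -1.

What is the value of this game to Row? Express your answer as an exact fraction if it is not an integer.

11/13

Row minima: I → -3, II → -1; maximin = -1.
Column maxima: 1 → 2, 2 → 7; minimax = 2.
-1 ≠ 2, so there is no saddle point; optimal play is mixed.
Let Row play I with probability p. Expected payoff against 1: (-3)p + 2(1−p) = −5p + 2; against 2: 7p + (-1)(1−p) = 8p − 1.
Setting these equal: −5p + 2 = 8p − 1 ⇒ −13p = -3 ⇒ p = 3/13, and the value is (-5)·(3/13) + 2 = 11/13.
For Column: with q = P(1), equating I's and II's payoffs gives −10q + 7 = 3q − 1 ⇒ q = 8/13.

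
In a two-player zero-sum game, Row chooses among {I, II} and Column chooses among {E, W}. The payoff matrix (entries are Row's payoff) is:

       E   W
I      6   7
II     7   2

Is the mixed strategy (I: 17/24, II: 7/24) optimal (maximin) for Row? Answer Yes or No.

Against E this mix gives (17/24)·6 + (7/24)·7 = 151/24.
Against W this mix gives (17/24)·7 + (7/24)·2 = 133/24.
Column will play W, holding Row to 133/24. Shifting weight toward the row that does better against W would raise this floor (the equalizing mix achieves 37/6 against both W and E), so the proposed strategy is not optimal.

No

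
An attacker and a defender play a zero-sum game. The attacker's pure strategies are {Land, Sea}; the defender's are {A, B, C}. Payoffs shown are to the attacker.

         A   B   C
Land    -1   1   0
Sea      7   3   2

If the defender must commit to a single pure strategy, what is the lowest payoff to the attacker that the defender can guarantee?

2

Column maxima: A → 7, B → 3, C → 2.
The smallest of these is 2.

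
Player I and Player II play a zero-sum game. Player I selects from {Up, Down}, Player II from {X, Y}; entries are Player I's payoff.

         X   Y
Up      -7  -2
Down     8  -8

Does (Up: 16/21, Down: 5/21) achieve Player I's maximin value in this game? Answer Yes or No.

Against X this mix gives (16/21)·(-7) + (5/21)·8 = -24/7.
Against Y this mix gives (16/21)·(-2) + (5/21)·(-8) = -24/7.
All of Player II's active replies (X, Y) yield -24/7, and no column does worse for Player I. The mix makes Player II indifferent and guarantees -24/7, so it is optimal.

Yes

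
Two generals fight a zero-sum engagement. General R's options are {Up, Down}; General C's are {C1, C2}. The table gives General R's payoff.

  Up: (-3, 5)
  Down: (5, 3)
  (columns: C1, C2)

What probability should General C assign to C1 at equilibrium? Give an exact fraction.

Row minima: Up → -3, Down → 3; maximin = 3.
Column maxima: C1 → 5, C2 → 5; minimax = 5.
3 ≠ 5, so there is no saddle point; optimal play is mixed.
Let General R play Up with probability p. Expected payoff against C1: (-3)p + 5(1−p) = −8p + 5; against C2: 5p + 3(1−p) = 2p + 3.
Setting these equal: −8p + 5 = 2p + 3 ⇒ −10p = -2 ⇒ p = 1/5, and the value is (-8)·(1/5) + 5 = 17/5.
For General C: with q = P(C1), equating Up's and Down's payoffs gives −8q + 5 = 2q + 3 ⇒ q = 1/5.

1/5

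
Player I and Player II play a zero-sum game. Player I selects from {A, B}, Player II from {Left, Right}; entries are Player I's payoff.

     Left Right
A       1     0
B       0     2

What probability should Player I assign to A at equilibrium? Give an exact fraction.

2/3

Row minima: A → 0, B → 0; maximin = 0.
Column maxima: Left → 1, Right → 2; minimax = 1.
0 ≠ 1, so there is no saddle point; optimal play is mixed.
Let Player I play A with probability p. Expected payoff against Left: 1p + 0(1−p) = p; against Right: 0p + 2(1−p) = −2p + 2.
Setting these equal: p = −2p + 2 ⇒ 3p = 2 ⇒ p = 2/3, and the value is (1)·(2/3) = 2/3.
For Player II: with q = P(Left), equating A's and B's payoffs gives q = −2q + 2 ⇒ q = 2/3.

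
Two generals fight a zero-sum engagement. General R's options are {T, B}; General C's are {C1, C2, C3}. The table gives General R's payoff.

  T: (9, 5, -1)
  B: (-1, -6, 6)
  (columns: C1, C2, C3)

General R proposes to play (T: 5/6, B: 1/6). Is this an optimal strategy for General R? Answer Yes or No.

Against C1 this mix gives (5/6)·9 + (1/6)·(-1) = 22/3.
Against C2 this mix gives (5/6)·5 + (1/6)·(-6) = 19/6.
Against C3 this mix gives (5/6)·(-1) + (1/6)·6 = 1/6.
General C will play C3, holding General R to 1/6. Shifting weight toward the row that does better against C3 would raise this floor (the equalizing mix achieves 4/3 against both C3 and C2), so the proposed strategy is not optimal.

No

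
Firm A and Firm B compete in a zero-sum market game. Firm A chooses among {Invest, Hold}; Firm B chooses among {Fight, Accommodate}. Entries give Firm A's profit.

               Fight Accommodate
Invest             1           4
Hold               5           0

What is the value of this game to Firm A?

Row minima: Invest → 1, Hold → 0; maximin = 1.
Column maxima: Fight → 5, Accommodate → 4; minimax = 4.
1 ≠ 4, so there is no saddle point; optimal play is mixed.
Let Firm A play Invest with probability p. Expected payoff against Fight: 1p + 5(1−p) = −4p + 5; against Accommodate: 4p + 0(1−p) = 4p.
Setting these equal: −4p + 5 = 4p ⇒ −8p = -5 ⇒ p = 5/8, and the value is (-4)·(5/8) + 5 = 5/2.
For Firm B: with q = P(Fight), equating Invest's and Hold's payoffs gives −3q + 4 = 5q ⇒ q = 1/2.

5/2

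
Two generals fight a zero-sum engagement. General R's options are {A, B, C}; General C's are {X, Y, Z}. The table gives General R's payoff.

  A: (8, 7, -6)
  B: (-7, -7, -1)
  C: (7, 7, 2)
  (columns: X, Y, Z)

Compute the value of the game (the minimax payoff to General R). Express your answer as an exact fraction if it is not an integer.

2

Row minima: A → -6, B → -7, C → 2; maximin = 2.
Column maxima: X → 8, Y → 7, Z → 2; minimax = 2.
Since maximin = minimax = 2, there is a saddle point and the value is 2.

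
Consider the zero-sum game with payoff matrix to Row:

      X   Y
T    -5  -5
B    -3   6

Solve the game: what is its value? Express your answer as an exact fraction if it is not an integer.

Row minima: T → -5, B → -3; maximin = -3.
Column maxima: X → -3, Y → 6; minimax = -3.
Since maximin = minimax = -3, there is a saddle point and the value is -3.

-3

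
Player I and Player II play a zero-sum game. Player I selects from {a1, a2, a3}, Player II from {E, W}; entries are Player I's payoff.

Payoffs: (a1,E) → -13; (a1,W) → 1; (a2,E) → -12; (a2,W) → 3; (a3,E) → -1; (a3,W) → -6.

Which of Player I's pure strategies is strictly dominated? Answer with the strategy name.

a2 gives a strictly higher payoff than a1 against every column: -12 > -13, 3 > 1.
So a1 is strictly dominated and Player I never plays it.

a1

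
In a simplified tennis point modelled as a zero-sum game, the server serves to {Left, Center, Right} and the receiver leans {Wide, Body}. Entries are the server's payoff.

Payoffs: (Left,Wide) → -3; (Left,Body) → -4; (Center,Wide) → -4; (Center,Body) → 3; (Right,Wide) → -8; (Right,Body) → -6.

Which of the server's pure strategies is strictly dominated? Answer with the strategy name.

Right

Left gives a strictly higher payoff than Right against every column: -3 > -8, -4 > -6.
So Right is strictly dominated and the server never plays it.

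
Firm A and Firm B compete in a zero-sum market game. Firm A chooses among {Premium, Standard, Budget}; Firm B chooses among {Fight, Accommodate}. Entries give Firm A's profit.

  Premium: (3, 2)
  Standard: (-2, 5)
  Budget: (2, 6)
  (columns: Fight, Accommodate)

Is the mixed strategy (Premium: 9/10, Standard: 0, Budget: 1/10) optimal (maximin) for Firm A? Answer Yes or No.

Against Fight this mix gives (9/10)·3 + (1/10)·2 = 29/10.
Against Accommodate this mix gives (9/10)·2 + (1/10)·6 = 12/5.
Firm B will play Accommodate, holding Firm A to 12/5. Shifting weight toward the row that does better against Accommodate would raise this floor (the equalizing mix achieves 14/5 against both Accommodate and Fight), so the proposed strategy is not optimal.

No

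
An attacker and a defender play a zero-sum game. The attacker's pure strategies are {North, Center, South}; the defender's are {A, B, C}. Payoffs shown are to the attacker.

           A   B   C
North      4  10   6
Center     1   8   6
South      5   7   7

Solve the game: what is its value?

Row minima: North → 4, Center → 1, South → 5; maximin = 5.
Column maxima: A → 5, B → 10, C → 7; minimax = 5.
Since maximin = minimax = 5, there is a saddle point and the value is 5.

5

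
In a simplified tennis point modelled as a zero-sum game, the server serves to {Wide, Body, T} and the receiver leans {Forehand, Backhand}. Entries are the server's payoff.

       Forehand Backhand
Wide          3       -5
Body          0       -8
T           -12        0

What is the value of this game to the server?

Row minima: Wide → -5, Body → -8, T → -12; maximin = -5.
Column maxima: Forehand → 3, Backhand → 0; minimax = 0.
-5 ≠ 0, so there is no saddle point; optimal play is mixed.
Body is strictly dominated by Wide, so the server never plays it.
On the remaining 2×2 (Wide, T vs Forehand, Backhand):
Let the server play Wide with probability p. Expected payoff against Forehand: 3p + (-12)(1−p) = 15p − 12; against Backhand: (-5)p + 0(1−p) = −5p.
Setting these equal: 15p − 12 = −5p ⇒ 20p = 12 ⇒ p = 3/5, and the value is (15)·(3/5) − 12 = -3.
For the receiver: with q = P(Forehand), equating Wide's and T's payoffs gives 8q − 5 = −12q ⇒ q = 1/4.

-3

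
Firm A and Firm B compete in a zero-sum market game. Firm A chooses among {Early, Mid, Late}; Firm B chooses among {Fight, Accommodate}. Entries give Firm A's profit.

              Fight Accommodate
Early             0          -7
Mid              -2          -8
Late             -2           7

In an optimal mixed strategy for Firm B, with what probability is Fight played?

Row minima: Early → -7, Mid → -8, Late → -2; maximin = -2.
Column maxima: Fight → 0, Accommodate → 7; minimax = 0.
-2 ≠ 0, so there is no saddle point; optimal play is mixed.
Mid is strictly dominated by Early, so Firm A never plays it.
On the remaining 2×2 (Early, Late vs Fight, Accommodate):
Let Firm A play Early with probability p. Expected payoff against Fight: 0p + (-2)(1−p) = 2p − 2; against Accommodate: (-7)p + 7(1−p) = −14p + 7.
Setting these equal: 2p − 2 = −14p + 7 ⇒ 16p = 9 ⇒ p = 9/16, and the value is (2)·(9/16) − 2 = -7/8.
For Firm B: with q = P(Fight), equating Early's and Late's payoffs gives 7q − 7 = −9q + 7 ⇒ q = 7/8.

7/8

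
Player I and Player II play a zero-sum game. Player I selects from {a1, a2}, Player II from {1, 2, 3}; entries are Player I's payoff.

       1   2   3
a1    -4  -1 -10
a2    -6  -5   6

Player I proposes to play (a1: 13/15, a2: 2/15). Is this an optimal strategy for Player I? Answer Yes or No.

No

Against 1 this mix gives (13/15)·(-4) + (2/15)·(-6) = -64/15.
Against 2 this mix gives (13/15)·(-1) + (2/15)·(-5) = -23/15.
Against 3 this mix gives (13/15)·(-10) + (2/15)·6 = -118/15.
Player II will play 3, holding Player I to -118/15. Shifting weight toward the row that does better against 3 would raise this floor (the equalizing mix achieves -14/3 against both 3 and 1), so the proposed strategy is not optimal.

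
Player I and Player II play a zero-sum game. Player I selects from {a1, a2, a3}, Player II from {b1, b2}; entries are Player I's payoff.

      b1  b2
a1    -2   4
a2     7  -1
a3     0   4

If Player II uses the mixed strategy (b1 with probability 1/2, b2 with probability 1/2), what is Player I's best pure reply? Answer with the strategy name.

a2

Expected payoff of a1: (1/2)·(-2) + (1/2)·4 = 1.
Expected payoff of a2: (1/2)·7 + (1/2)·(-1) = 3.
Expected payoff of a3: (1/2)·0 + (1/2)·4 = 2.
The largest is 3, so Player I's best response is a2.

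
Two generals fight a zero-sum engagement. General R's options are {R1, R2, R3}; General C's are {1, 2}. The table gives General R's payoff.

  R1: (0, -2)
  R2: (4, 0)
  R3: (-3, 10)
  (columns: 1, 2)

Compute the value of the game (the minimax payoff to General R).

Row minima: R1 → -2, R2 → 0, R3 → -3; maximin = 0.
Column maxima: 1 → 4, 2 → 10; minimax = 4.
0 ≠ 4, so there is no saddle point; optimal play is mixed.
R1 is strictly dominated by R2, so General R never plays it.
On the remaining 2×2 (R2, R3 vs 1, 2):
Let General R play R2 with probability p. Expected payoff against 1: 4p + (-3)(1−p) = 7p − 3; against 2: 0p + 10(1−p) = −10p + 10.
Setting these equal: 7p − 3 = −10p + 10 ⇒ 17p = 13 ⇒ p = 13/17, and the value is (7)·(13/17) − 3 = 40/17.
For General C: with q = P(1), equating R2's and R3's payoffs gives 4q = −13q + 10 ⇒ q = 10/17.

40/17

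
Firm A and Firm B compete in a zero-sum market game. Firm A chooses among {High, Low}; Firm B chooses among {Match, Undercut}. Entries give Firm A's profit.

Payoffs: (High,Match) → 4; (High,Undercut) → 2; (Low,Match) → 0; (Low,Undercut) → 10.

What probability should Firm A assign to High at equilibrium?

Row minima: High → 2, Low → 0; maximin = 2.
Column maxima: Match → 4, Undercut → 10; minimax = 4.
2 ≠ 4, so there is no saddle point; optimal play is mixed.
Let Firm A play High with probability p. Expected payoff against Match: 4p + 0(1−p) = 4p; against Undercut: 2p + 10(1−p) = −8p + 10.
Setting these equal: 4p = −8p + 10 ⇒ 12p = 10 ⇒ p = 5/6, and the value is (4)·(5/6) = 10/3.
For Firm B: with q = P(Match), equating High's and Low's payoffs gives 2q + 2 = −10q + 10 ⇒ q = 2/3.

5/6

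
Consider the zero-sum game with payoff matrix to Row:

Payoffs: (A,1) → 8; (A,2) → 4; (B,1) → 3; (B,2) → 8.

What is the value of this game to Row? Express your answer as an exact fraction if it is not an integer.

Row minima: A → 4, B → 3; maximin = 4.
Column maxima: 1 → 8, 2 → 8; minimax = 8.
4 ≠ 8, so there is no saddle point; optimal play is mixed.
Let Row play A with probability p. Expected payoff against 1: 8p + 3(1−p) = 5p + 3; against 2: 4p + 8(1−p) = −4p + 8.
Setting these equal: 5p + 3 = −4p + 8 ⇒ 9p = 5 ⇒ p = 5/9, and the value is (5)·(5/9) + 3 = 52/9.
For Column: with q = P(1), equating A's and B's payoffs gives 4q + 4 = −5q + 8 ⇒ q = 4/9.

52/9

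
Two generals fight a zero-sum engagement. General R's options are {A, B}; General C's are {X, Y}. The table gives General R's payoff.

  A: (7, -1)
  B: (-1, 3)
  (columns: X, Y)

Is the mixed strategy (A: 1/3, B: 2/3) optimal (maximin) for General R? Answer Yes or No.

Yes

Against X this mix gives (1/3)·7 + (2/3)·(-1) = 5/3.
Against Y this mix gives (1/3)·(-1) + (2/3)·3 = 5/3.
All of General C's active replies (X, Y) yield 5/3, and no column does worse for General R. The mix makes General C indifferent and guarantees 5/3, so it is optimal.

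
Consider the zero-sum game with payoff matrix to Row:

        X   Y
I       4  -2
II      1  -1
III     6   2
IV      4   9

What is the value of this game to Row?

Row minima: I → -2, II → -1, III → 2, IV → 4; maximin = 4.
Column maxima: X → 6, Y → 9; minimax = 6.
4 ≠ 6, so there is no saddle point; optimal play is mixed.
I is strictly dominated by III, so Row never plays it.
II is strictly dominated by III, so Row never plays it.
On the remaining 2×2 (III, IV vs X, Y):
Let Row play III with probability p. Expected payoff against X: 6p + 4(1−p) = 2p + 4; against Y: 2p + 9(1−p) = −7p + 9.
Setting these equal: 2p + 4 = −7p + 9 ⇒ 9p = 5 ⇒ p = 5/9, and the value is (2)·(5/9) + 4 = 46/9.
For Column: with q = P(X), equating III's and IV's payoffs gives 4q + 2 = −5q + 9 ⇒ q = 7/9.

46/9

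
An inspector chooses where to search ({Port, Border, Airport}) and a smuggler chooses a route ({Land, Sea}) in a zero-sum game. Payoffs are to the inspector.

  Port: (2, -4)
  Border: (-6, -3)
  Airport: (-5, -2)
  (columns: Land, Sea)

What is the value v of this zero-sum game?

-8/3

Row minima: Port → -4, Border → -6, Airport → -5; maximin = -4.
Column maxima: Land → 2, Sea → -2; minimax = -2.
-4 ≠ -2, so there is no saddle point; optimal play is mixed.
Border is strictly dominated by Airport, so the inspector never plays it.
On the remaining 2×2 (Port, Airport vs Land, Sea):
Let the inspector play Port with probability p. Expected payoff against Land: 2p + (-5)(1−p) = 7p − 5; against Sea: (-4)p + (-2)(1−p) = −2p − 2.
Setting these equal: 7p − 5 = −2p − 2 ⇒ 9p = 3 ⇒ p = 1/3, and the value is (7)·(1/3) − 5 = -8/3.
For the smuggler: with q = P(Land), equating Port's and Airport's payoffs gives 6q − 4 = −3q − 2 ⇒ q = 2/9.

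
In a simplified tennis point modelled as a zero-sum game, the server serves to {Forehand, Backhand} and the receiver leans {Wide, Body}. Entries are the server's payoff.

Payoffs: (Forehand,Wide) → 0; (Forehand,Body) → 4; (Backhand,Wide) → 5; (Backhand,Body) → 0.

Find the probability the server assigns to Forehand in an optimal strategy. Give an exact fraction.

5/9

Row minima: Forehand → 0, Backhand → 0; maximin = 0.
Column maxima: Wide → 5, Body → 4; minimax = 4.
0 ≠ 4, so there is no saddle point; optimal play is mixed.
Let the server play Forehand with probability p. Expected payoff against Wide: 0p + 5(1−p) = −5p + 5; against Body: 4p + 0(1−p) = 4p.
Setting these equal: −5p + 5 = 4p ⇒ −9p = -5 ⇒ p = 5/9, and the value is (-5)·(5/9) + 5 = 20/9.
For the receiver: with q = P(Wide), equating Forehand's and Backhand's payoffs gives −4q + 4 = 5q ⇒ q = 4/9.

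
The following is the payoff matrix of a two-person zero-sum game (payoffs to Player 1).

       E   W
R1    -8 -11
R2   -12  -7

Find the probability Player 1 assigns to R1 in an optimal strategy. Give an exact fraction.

5/8

Row minima: R1 → -11, R2 → -12; maximin = -11.
Column maxima: E → -8, W → -7; minimax = -8.
-11 ≠ -8, so there is no saddle point; optimal play is mixed.
Let Player 1 play R1 with probability p. Expected payoff against E: (-8)p + (-12)(1−p) = 4p − 12; against W: (-11)p + (-7)(1−p) = −4p − 7.
Setting these equal: 4p − 12 = −4p − 7 ⇒ 8p = 5 ⇒ p = 5/8, and the value is (4)·(5/8) − 12 = -19/2.
For Player 2: with q = P(E), equating R1's and R2's payoffs gives 3q − 11 = −5q − 7 ⇒ q = 1/2.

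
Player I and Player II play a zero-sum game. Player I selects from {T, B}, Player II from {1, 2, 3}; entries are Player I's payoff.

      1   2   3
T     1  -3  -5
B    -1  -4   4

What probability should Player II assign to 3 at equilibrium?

Row minima: T → -5, B → -4; maximin = -4.
Column maxima: 1 → 1, 2 → -3, 3 → 4; minimax = -3.
-4 ≠ -3, so there is no saddle point; optimal play is mixed.
1 is strictly dominated by 2 (it gives Player I strictly more in every row), so Player II never plays it.
On the remaining 2×2 (T, B vs 2, 3):
Let Player I play T with probability p. Expected payoff against 2: (-3)p + (-4)(1−p) = p − 4; against 3: (-5)p + 4(1−p) = −9p + 4.
Setting these equal: p − 4 = −9p + 4 ⇒ 10p = 8 ⇒ p = 4/5, and the value is (1)·(4/5) − 4 = -16/5.
For Player II: with q = P(2), equating T's and B's payoffs gives 2q − 5 = −8q + 4 ⇒ q = 9/10.

1/10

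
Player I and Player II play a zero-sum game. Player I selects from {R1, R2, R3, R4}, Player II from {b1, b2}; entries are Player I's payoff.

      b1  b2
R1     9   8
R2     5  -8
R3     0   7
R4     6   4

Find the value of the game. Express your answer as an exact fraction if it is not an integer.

8

Row minima: R1 → 8, R2 → -8, R3 → 0, R4 → 4; maximin = 8.
Column maxima: b1 → 9, b2 → 8; minimax = 8.
Since maximin = minimax = 8, there is a saddle point and the value is 8.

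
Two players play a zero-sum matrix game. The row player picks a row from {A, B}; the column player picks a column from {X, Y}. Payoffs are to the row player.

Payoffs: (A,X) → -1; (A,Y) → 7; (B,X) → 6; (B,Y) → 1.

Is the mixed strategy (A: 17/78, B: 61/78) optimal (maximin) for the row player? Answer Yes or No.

Against X this mix gives (17/78)·(-1) + (61/78)·6 = 349/78.
Against Y this mix gives (17/78)·7 + (61/78)·1 = 30/13.
The column player will play Y, holding the row player to 30/13. Shifting weight toward the row that does better against Y would raise this floor (the equalizing mix achieves 43/13 against both Y and X), so the proposed strategy is not optimal.

No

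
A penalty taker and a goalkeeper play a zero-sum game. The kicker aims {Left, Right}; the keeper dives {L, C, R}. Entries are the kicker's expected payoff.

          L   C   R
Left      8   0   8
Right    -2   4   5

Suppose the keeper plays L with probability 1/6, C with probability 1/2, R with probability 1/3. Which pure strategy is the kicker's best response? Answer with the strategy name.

Left

Expected payoff of Left: (1/6)·8 + (1/2)·0 + (1/3)·8 = 4.
Expected payoff of Right: (1/6)·(-2) + (1/2)·4 + (1/3)·5 = 10/3.
The largest is 4, so the kicker's best response is Left.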